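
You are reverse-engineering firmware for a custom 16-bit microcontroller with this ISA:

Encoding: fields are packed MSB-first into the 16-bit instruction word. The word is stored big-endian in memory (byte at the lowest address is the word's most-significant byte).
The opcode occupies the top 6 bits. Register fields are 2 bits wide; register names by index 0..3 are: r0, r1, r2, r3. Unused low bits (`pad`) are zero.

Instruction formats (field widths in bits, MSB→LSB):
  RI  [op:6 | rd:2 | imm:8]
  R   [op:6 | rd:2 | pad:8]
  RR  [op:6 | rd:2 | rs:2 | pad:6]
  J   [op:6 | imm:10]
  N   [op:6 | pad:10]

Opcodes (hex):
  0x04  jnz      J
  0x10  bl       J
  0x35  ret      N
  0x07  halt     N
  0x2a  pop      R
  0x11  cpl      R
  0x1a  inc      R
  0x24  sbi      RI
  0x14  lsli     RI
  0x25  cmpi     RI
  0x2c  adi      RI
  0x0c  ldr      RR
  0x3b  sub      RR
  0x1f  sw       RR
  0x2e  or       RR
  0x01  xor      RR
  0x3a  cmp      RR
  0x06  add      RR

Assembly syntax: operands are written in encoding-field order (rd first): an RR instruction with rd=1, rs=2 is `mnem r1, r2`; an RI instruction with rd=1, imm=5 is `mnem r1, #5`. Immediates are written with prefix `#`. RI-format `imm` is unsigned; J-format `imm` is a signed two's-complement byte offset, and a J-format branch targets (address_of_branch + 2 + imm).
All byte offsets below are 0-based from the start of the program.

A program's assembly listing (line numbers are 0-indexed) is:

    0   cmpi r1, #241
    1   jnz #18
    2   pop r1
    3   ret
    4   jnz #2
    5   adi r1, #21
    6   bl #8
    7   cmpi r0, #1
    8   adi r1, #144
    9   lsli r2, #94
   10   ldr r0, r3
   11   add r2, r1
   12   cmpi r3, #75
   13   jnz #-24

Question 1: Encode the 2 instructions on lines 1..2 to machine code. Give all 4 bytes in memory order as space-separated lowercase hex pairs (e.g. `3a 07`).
10 12 a9 00

L1: jnz op=0x4:6|imm=18:10 ⇒ 0x1012 ⇒ big 10 12
L2: pop op=0x2a:6|rd=1:2|pad=0:8 ⇒ 0xa900 ⇒ big a9 00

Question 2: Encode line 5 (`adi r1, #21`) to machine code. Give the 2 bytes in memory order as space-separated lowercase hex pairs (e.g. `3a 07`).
b1 15

L5: adi op=0x2c:6|rd=1:2|imm=21:8 ⇒ 0xb115 ⇒ big b1 15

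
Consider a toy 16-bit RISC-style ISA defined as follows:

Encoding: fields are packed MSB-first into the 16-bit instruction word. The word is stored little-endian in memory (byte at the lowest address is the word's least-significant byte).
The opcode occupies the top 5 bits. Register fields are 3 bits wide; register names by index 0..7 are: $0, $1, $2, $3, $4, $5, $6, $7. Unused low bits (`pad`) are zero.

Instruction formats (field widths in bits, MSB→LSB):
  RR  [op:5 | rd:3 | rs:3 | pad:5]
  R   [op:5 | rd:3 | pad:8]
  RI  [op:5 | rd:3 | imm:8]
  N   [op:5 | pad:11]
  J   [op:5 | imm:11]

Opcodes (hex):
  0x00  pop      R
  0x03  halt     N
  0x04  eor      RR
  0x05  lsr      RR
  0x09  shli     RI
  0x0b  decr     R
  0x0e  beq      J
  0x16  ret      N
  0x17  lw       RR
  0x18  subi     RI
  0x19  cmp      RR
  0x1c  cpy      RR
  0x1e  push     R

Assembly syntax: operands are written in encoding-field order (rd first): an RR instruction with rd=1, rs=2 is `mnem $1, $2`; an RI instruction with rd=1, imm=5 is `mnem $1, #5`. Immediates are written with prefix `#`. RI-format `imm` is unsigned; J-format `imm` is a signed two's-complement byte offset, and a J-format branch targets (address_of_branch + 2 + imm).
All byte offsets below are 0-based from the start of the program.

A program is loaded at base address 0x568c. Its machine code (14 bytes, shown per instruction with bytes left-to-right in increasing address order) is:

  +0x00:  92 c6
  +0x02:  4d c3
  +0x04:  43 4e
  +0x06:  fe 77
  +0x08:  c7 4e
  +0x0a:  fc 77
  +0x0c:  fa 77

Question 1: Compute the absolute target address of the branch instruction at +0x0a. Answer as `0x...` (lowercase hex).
0x5694

off 0x0a: read fc 77 as little → 0x77fc
  opcode bits[15:11]=0xe: beq/J
  [10:0] imm=2044 (s11→-4) = #-4
  target = base 0x568c + off 0x0a + 2 + imm -4 = 0x5694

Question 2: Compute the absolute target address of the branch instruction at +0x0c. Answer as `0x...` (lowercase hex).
+0x0c: fa 77 ⇒ word 0x77fa (little)
  op=0x77fa>>11=0xe ⇒ beq (J)
  [10:0] imm=2042 (s11→-6) = #-6
  target = base 0x568c + off 0x0c + 2 + imm -6 = 0x5694

0x5694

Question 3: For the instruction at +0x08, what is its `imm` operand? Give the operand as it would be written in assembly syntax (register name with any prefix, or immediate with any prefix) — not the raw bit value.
@+08  little-endian(c7 4e) = 0x4ec7
  top 5b → 0x9 → shli [RI]
  rd@[10:8]=0x6 ⇒ $6
  imm@[7:0]=0xc7 ⇒ #199

#199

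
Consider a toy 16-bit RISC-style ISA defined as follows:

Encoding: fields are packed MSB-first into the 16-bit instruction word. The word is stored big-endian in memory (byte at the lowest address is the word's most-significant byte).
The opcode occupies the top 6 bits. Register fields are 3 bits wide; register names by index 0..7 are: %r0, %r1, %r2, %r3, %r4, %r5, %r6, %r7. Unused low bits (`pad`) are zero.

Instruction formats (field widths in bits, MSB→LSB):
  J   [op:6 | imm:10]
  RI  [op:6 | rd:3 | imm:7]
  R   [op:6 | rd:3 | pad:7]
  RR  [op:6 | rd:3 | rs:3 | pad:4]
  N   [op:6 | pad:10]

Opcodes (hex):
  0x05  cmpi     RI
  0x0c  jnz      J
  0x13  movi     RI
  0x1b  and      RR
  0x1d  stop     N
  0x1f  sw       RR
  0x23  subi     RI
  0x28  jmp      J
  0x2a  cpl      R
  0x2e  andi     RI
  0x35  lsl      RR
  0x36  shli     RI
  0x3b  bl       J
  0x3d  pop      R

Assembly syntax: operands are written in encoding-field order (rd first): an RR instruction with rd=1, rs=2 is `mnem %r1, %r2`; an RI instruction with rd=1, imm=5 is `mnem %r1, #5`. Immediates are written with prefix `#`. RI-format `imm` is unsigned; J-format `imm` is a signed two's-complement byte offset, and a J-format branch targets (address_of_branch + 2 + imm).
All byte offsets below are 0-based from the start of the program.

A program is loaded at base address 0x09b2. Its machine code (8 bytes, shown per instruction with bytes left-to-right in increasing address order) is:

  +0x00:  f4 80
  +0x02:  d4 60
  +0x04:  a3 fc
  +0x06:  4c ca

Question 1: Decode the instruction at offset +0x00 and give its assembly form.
pop %r1

[00] f4 80 → 0xf480
  op=0xf480>>10=0x3d ⇒ pop (R)
  rd@[9:7]=0x1 ⇒ %r1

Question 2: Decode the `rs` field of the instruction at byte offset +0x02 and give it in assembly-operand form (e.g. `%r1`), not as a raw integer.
%r6

[02] d4 60 → 0xd460
  op=0xd460>>10=0x35 ⇒ lsl (RR)
  rd: (w>>7)&0x7=0x0 → %r0
  rs: (w>>4)&0x7=0x6 → %r6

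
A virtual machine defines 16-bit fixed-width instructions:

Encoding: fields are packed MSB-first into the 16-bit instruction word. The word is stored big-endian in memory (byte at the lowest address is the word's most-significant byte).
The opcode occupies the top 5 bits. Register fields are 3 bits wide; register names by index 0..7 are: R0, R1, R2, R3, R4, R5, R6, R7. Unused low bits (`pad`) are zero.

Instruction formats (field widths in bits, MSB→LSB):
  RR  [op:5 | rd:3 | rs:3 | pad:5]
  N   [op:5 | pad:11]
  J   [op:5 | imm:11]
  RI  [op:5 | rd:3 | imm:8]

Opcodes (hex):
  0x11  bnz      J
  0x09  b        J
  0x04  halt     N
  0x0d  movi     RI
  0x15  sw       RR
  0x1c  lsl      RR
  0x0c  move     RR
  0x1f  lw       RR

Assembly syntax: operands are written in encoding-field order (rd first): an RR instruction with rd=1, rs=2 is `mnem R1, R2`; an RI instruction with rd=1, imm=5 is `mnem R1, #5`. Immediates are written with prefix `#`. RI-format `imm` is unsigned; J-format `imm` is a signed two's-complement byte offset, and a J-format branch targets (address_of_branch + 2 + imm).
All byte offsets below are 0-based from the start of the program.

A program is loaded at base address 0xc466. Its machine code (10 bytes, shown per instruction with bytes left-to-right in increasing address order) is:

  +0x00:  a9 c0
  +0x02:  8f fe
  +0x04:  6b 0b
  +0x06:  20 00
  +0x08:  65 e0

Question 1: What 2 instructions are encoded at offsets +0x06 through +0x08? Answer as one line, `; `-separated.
halt; move R5, R7

+0x06: 20 00 ⇒ word 0x2000 (big)
  opcode bits[15:11]=0x4: halt/N
+0x08: 65 e0 ⇒ word 0x65e0 (big)
  opcode bits[15:11]=0xc: move/RR
  [10:8] rd=5 = R5
  [7:5] rs=7 = R7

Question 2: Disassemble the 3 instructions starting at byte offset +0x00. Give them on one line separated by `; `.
sw R1, R6; bnz #-2; movi R3, #11

[00] a9 c0 → 0xa9c0
  opcode bits[15:11]=0x15: sw/RR
  [10:8] rd=1 = R1
  [7:5] rs=6 = R6
[02] 8f fe → 0x8ffe
  opcode bits[15:11]=0x11: bnz/J
  [10:0] imm=2046 (s11→-2) = #-2
[04] 6b 0b → 0x6b0b
  opcode bits[15:11]=0xd: movi/RI
  [10:8] rd=3 = R3
  [7:0] imm=11 = #11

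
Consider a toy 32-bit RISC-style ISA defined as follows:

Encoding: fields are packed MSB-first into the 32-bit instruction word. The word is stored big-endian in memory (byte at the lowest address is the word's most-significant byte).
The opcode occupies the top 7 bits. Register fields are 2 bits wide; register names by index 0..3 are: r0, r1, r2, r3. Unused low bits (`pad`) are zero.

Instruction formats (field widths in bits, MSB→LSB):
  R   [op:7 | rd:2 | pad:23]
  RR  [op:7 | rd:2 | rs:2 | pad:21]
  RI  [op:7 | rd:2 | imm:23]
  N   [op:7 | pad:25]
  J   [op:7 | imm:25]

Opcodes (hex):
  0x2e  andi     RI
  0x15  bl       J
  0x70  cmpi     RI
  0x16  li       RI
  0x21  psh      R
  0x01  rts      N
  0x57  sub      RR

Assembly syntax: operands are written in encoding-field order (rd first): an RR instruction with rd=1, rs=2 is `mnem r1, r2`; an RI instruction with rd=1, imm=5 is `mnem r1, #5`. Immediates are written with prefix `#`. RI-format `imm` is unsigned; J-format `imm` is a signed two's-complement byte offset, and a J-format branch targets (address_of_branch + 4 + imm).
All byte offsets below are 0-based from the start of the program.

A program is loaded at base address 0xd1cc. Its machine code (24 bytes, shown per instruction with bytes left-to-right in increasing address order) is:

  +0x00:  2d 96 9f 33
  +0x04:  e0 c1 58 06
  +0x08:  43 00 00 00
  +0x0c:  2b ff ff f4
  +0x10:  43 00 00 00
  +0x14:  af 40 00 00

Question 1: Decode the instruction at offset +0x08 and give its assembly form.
psh r2

+0x08: 43 00 00 00 ⇒ word 0x43000000 (big)
  opcode bits[31:25]=0x21: psh/R
  rd: (w>>23)&0x3=0x2 → r2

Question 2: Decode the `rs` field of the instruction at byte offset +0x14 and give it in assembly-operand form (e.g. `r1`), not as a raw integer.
+0x14: af 40 00 00 ⇒ word 0xaf400000 (big)
  opcode bits[31:25]=0x57: sub/RR
  rd@[24:23]=0x2 ⇒ r2
  rs@[22:21]=0x2 ⇒ r2

r2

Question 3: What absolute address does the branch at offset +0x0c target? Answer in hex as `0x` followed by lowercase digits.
@+0c  big-endian(2b ff ff f4) = 0x2bfffff4
  op=0x2bfffff4>>25=0x15 ⇒ bl (J)
  imm@[24:0]=0x1fffff4 (s25→-12) ⇒ #-12
  target = base 0xd1cc + off 0x0c + 4 + imm -12 = 0xd1d0

0xd1d0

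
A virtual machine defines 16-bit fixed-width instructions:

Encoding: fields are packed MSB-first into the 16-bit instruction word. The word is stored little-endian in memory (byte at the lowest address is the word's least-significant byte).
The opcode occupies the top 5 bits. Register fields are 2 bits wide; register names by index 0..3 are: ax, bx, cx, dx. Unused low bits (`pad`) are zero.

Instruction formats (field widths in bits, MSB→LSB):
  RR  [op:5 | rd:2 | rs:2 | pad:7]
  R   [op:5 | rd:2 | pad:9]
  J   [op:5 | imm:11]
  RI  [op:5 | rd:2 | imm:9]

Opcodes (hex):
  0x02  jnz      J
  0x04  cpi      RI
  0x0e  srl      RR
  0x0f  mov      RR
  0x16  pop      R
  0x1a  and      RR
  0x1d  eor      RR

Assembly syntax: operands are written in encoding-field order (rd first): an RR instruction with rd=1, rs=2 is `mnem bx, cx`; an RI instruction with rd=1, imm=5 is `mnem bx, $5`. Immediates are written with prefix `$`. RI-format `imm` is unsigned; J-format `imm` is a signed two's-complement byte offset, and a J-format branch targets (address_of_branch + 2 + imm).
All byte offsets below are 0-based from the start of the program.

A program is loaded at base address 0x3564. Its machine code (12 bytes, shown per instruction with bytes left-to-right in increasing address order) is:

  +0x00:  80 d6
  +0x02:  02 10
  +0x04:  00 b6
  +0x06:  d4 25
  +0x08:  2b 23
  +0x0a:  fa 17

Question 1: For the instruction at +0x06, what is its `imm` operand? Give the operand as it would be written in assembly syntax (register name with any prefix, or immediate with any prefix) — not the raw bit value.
$468

[06] d4 25 → 0x25d4
  op=0x25d4>>11=0x4 ⇒ cpi (RI)
  rd@[10:9]=0x2 ⇒ cx
  imm@[8:0]=0x1d4 ⇒ $468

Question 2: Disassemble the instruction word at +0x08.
+0x08: 2b 23 ⇒ word 0x232b (little)
  top 5b → 0x4 → cpi [RI]
  rd@[10:9]=0x1 ⇒ bx
  imm@[8:0]=0x12b ⇒ $299

cpi bx, $299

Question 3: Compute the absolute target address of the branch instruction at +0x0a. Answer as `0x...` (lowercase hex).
+0x0a: fa 17 ⇒ word 0x17fa (little)
  opcode bits[15:11]=0x2: jnz/J
  imm: (w>>0)&0x7ff=0x7fa (s11→-6) → $-6
  target = base 0x3564 + off 0x0a + 2 + imm -6 = 0x356a

0x356a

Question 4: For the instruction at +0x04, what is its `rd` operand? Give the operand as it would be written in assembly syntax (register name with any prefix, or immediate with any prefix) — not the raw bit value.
+0x04: 00 b6 ⇒ word 0xb600 (little)
  op=0xb600>>11=0x16 ⇒ pop (R)
  rd: (w>>9)&0x3=0x3 → dx

dx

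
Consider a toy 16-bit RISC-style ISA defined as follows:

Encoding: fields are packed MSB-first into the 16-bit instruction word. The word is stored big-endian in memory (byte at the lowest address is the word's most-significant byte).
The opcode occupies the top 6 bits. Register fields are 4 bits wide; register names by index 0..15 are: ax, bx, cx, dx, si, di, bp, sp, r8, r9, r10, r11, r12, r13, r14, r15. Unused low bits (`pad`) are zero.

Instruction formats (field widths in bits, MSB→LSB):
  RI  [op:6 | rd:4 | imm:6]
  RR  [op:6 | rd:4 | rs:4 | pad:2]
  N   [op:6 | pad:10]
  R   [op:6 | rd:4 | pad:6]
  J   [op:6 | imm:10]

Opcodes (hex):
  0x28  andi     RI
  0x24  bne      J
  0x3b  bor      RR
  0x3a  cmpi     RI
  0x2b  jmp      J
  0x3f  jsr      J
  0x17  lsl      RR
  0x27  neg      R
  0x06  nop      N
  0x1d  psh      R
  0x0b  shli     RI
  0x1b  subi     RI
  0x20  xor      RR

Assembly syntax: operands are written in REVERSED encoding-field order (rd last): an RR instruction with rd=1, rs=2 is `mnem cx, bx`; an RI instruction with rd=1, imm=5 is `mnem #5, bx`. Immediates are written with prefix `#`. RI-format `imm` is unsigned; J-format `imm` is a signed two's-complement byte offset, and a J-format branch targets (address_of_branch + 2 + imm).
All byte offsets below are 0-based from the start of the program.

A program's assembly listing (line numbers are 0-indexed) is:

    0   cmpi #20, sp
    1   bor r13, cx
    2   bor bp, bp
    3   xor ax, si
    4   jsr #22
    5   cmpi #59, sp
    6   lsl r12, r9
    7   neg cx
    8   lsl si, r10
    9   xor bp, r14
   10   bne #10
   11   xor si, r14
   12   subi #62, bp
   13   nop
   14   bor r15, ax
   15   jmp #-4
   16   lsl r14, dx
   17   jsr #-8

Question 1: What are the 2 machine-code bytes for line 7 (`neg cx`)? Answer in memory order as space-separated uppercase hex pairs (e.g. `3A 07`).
L7: neg op=0x27:6|rd=2:4|pad=0:6 ⇒ 0x9c80 ⇒ big 9c 80

9C 80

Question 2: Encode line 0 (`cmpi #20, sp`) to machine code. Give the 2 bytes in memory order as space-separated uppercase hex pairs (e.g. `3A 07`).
E9 D4

0. cmpi fields op=0x3a:6|rd=7:4|imm=20:6 → word e9d4h → e9 d4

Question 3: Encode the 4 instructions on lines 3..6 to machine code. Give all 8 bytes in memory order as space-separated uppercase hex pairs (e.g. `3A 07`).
line 3 (xor): pack op=0x20:6|rd=4:4|rs=0:4|pad=0:2 = 0x8100; big→ 81 00
line 4 (jsr): pack op=0x3f:6|imm=22:10 = 0xfc16; big→ fc 16
line 5 (cmpi): pack op=0x3a:6|rd=7:4|imm=59:6 = 0xe9fb; big→ e9 fb
line 6 (lsl): pack op=0x17:6|rd=9:4|rs=12:4|pad=0:2 = 0x5e70; big→ 5e 70

81 00 FC 16 E9 FB 5E 70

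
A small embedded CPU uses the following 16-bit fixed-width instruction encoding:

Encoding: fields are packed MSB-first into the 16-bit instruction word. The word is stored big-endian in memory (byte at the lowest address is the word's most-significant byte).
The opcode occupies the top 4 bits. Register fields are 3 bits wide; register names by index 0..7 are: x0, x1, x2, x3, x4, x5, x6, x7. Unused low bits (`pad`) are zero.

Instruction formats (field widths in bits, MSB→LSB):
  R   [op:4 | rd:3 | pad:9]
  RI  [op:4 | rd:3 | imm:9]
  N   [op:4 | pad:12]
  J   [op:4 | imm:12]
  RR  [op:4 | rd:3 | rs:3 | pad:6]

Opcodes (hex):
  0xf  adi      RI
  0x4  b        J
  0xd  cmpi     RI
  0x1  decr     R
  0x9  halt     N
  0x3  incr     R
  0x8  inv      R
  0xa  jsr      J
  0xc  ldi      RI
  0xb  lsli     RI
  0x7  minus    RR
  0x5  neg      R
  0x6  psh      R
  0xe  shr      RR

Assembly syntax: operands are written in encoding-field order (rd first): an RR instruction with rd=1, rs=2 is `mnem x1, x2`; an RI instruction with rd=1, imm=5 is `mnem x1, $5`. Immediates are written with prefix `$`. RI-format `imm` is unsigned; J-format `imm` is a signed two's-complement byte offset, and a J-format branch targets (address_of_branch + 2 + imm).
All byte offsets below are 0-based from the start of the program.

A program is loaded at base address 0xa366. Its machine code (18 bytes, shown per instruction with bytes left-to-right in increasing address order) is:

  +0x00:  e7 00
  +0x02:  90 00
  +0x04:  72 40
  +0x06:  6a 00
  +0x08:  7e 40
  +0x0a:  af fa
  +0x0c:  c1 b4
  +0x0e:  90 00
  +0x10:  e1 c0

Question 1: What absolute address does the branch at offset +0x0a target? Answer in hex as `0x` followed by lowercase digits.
0xa36c

+0x0a: af fa ⇒ word 0xaffa (big)
  opcode bits[15:12]=0xa: jsr/J
  [11:0] imm=4090 (s12→-6) = $-6
  target = base 0xa366 + off 0x0a + 2 + imm -6 = 0xa36c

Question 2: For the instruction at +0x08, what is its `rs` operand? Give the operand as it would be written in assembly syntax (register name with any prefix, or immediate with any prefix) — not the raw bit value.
x1

@+08  big-endian(7e 40) = 0x7e40
  top 4b → 0x7 → minus [RR]
  rd@[11:9]=0x7 ⇒ x7
  rs@[8:6]=0x1 ⇒ x1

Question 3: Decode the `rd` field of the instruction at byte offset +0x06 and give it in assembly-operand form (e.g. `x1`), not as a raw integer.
off 0x06: read 6a 00 as big → 0x6a00
  opcode bits[15:12]=0x6: psh/R
  [11:9] rd=5 = x5

x5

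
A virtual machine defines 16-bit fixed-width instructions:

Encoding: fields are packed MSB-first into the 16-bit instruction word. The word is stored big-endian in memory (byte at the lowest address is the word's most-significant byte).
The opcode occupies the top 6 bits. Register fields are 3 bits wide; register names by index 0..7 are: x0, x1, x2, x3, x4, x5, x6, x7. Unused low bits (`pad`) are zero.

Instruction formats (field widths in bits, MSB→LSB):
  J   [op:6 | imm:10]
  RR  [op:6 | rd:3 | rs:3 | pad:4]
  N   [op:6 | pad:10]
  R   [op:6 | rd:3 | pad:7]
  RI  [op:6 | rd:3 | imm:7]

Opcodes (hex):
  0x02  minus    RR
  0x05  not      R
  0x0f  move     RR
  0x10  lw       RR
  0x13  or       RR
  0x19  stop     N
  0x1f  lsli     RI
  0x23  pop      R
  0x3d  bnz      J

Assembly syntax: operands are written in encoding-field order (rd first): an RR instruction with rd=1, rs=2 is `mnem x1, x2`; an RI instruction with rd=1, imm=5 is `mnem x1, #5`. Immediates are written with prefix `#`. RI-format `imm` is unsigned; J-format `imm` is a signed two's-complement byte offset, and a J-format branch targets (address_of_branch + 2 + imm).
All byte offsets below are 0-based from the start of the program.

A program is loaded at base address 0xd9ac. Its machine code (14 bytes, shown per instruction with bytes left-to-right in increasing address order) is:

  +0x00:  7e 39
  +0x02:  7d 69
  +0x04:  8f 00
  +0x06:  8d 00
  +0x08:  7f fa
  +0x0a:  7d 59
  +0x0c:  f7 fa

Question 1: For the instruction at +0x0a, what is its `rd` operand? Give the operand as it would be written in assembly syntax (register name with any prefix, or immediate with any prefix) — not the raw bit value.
x2

[0a] 7d 59 → 0x7d59
  top 6b → 0x1f → lsli [RI]
  rd: (w>>7)&0x7=0x2 → x2
  imm: (w>>0)&0x7f=0x59 → #89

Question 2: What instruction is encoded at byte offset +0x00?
lsli x4, #57

@+00  big-endian(7e 39) = 0x7e39
  op=0x7e39>>10=0x1f ⇒ lsli (RI)
  [9:7] rd=4 = x4
  [6:0] imm=57 = #57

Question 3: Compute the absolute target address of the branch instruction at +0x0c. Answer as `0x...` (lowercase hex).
0xd9b4

@+0c  big-endian(f7 fa) = 0xf7fa
  opcode bits[15:10]=0x3d: bnz/J
  imm@[9:0]=0x3fa (s10→-6) ⇒ #-6
  target = base 0xd9ac + off 0x0c + 2 + imm -6 = 0xd9b4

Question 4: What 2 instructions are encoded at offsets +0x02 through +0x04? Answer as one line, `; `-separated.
lsli x2, #105; pop x6

[02] 7d 69 → 0x7d69
  op=0x7d69>>10=0x1f ⇒ lsli (RI)
  [9:7] rd=2 = x2
  [6:0] imm=105 = #105
[04] 8f 00 → 0x8f00
  op=0x8f00>>10=0x23 ⇒ pop (R)
  [9:7] rd=6 = x6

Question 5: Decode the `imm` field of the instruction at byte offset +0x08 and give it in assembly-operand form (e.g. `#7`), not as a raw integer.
#122

@+08  big-endian(7f fa) = 0x7ffa
  top 6b → 0x1f → lsli [RI]
  [9:7] rd=7 = x7
  [6:0] imm=122 = #122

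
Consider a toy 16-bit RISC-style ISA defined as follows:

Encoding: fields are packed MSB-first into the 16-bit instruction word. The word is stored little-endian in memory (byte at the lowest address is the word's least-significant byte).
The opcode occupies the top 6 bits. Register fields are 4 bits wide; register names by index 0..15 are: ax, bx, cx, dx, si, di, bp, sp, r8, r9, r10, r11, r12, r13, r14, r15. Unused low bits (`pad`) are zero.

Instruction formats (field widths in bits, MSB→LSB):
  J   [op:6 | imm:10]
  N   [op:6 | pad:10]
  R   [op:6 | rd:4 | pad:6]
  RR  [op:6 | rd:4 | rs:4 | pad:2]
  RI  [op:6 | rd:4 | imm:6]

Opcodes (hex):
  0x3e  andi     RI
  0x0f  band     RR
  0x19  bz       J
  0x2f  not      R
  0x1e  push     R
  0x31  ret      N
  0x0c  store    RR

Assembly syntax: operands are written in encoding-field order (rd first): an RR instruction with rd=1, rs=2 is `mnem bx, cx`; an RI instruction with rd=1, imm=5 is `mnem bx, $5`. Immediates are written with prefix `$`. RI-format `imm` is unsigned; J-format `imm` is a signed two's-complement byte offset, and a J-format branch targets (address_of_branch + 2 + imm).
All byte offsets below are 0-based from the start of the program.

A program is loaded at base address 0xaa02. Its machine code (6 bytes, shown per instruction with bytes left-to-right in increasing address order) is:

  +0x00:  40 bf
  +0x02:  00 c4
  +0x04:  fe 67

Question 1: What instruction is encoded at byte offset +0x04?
bz $-2

@+04  little-endian(fe 67) = 0x67fe
  top 6b → 0x19 → bz [J]
  imm: (w>>0)&0x3ff=0x3fe (s10→-2) → $-2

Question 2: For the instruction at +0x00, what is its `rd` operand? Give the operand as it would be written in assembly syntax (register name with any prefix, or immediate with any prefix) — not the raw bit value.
+0x00: 40 bf ⇒ word 0xbf40 (little)
  top 6b → 0x2f → not [R]
  rd: (w>>6)&0xf=0xd → r13

r13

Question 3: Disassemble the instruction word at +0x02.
[02] 00 c4 → 0xc400
  op=0xc400>>10=0x31 ⇒ ret (N)

ret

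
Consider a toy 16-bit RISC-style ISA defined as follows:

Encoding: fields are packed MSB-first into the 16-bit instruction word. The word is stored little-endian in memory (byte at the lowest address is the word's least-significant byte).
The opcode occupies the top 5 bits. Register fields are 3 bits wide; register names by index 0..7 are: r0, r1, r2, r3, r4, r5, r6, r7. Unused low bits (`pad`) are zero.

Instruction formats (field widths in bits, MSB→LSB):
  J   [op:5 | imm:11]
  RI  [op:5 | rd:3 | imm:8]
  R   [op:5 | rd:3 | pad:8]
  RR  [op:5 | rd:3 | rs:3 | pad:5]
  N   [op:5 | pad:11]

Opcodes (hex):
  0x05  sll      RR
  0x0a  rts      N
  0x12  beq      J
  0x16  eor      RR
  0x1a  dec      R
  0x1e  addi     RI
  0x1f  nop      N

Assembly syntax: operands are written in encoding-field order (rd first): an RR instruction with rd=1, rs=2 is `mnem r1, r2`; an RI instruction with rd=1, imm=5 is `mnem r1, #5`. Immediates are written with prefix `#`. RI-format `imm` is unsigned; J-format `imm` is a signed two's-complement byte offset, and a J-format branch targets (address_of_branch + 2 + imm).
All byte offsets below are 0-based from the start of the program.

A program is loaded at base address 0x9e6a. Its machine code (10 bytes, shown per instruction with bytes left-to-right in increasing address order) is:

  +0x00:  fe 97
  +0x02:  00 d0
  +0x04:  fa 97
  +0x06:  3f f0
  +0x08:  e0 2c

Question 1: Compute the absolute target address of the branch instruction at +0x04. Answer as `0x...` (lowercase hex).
0x9e6a

[04] fa 97 → 0x97fa
  top 5b → 0x12 → beq [J]
  imm: (w>>0)&0x7ff=0x7fa (s11→-6) → #-6
  target = base 0x9e6a + off 0x04 + 2 + imm -6 = 0x9e6a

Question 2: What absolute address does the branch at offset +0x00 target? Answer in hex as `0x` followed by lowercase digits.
[00] fe 97 → 0x97fe
  opcode bits[15:11]=0x12: beq/J
  imm: (w>>0)&0x7ff=0x7fe (s11→-2) → #-2
  target = base 0x9e6a + off 0x00 + 2 + imm -2 = 0x9e6a

0x9e6a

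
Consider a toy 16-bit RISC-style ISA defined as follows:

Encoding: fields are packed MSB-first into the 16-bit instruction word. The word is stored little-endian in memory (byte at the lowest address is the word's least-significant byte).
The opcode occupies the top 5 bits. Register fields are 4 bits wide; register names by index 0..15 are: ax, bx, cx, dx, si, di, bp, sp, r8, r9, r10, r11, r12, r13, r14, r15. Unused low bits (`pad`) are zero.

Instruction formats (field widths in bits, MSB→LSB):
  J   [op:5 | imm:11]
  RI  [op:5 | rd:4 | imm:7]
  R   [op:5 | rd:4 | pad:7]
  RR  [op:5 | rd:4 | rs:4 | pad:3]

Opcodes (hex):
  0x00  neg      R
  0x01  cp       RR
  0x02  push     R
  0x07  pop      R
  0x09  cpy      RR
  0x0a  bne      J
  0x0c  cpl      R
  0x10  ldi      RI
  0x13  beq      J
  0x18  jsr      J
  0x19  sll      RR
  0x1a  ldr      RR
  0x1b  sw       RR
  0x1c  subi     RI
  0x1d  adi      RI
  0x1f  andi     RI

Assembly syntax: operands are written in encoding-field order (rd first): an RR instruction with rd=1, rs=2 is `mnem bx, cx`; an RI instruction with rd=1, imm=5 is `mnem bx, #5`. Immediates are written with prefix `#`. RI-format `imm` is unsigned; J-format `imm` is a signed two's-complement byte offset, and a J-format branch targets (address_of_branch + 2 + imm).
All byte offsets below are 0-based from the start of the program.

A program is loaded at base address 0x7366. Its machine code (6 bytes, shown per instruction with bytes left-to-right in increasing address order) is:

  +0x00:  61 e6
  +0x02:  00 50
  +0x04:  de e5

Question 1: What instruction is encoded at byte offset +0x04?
off 0x04: read de e5 as little → 0xe5de
  opcode bits[15:11]=0x1c: subi/RI
  rd@[10:7]=0xb ⇒ r11
  imm@[6:0]=0x5e ⇒ #94

subi r11, #94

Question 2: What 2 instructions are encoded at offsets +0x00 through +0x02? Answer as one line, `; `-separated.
subi r12, #97; bne #0

[00] 61 e6 → 0xe661
  opcode bits[15:11]=0x1c: subi/RI
  [10:7] rd=12 = r12
  [6:0] imm=97 = #97
[02] 00 50 → 0x5000
  opcode bits[15:11]=0xa: bne/J
  [10:0] imm=0 = #0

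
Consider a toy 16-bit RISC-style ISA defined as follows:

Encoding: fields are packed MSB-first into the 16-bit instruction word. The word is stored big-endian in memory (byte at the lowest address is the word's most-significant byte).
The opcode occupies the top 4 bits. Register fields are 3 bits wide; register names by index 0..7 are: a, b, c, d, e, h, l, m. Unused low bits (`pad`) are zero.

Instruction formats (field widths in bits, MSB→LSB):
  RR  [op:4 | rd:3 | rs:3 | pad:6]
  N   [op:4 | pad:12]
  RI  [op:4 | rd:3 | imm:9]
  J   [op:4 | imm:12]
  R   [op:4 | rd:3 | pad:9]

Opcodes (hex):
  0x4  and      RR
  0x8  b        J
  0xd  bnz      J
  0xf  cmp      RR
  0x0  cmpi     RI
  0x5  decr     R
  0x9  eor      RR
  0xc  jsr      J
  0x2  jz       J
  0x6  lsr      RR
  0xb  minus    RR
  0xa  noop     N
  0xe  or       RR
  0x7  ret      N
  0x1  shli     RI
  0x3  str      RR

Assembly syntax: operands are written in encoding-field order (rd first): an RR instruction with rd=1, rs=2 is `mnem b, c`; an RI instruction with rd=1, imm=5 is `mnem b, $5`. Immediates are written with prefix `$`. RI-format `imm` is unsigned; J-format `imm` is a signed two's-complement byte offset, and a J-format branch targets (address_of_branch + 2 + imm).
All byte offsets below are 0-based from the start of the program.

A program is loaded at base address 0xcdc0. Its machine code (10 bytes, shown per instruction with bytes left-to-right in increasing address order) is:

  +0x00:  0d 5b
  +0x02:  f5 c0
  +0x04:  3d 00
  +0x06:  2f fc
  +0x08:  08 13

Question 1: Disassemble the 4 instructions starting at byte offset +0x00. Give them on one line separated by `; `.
@+00  big-endian(0d 5b) = 0x0d5b
  op=0x0d5b>>12=0x0 ⇒ cmpi (RI)
  rd@[11:9]=0x6 ⇒ l
  imm@[8:0]=0x15b ⇒ $347
@+02  big-endian(f5 c0) = 0xf5c0
  op=0xf5c0>>12=0xf ⇒ cmp (RR)
  rd@[11:9]=0x2 ⇒ c
  rs@[8:6]=0x7 ⇒ m
@+04  big-endian(3d 00) = 0x3d00
  op=0x3d00>>12=0x3 ⇒ str (RR)
  rd@[11:9]=0x6 ⇒ l
  rs@[8:6]=0x4 ⇒ e
@+06  big-endian(2f fc) = 0x2ffc
  op=0x2ffc>>12=0x2 ⇒ jz (J)
  imm@[11:0]=0xffc (s12→-4) ⇒ $-4

cmpi l, $347; cmp c, m; str l, e; jz $-4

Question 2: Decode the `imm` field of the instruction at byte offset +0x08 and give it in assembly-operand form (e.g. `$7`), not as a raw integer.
+0x08: 08 13 ⇒ word 0x0813 (big)
  op=0x0813>>12=0x0 ⇒ cmpi (RI)
  rd@[11:9]=0x4 ⇒ e
  imm@[8:0]=0x13 ⇒ $19

$19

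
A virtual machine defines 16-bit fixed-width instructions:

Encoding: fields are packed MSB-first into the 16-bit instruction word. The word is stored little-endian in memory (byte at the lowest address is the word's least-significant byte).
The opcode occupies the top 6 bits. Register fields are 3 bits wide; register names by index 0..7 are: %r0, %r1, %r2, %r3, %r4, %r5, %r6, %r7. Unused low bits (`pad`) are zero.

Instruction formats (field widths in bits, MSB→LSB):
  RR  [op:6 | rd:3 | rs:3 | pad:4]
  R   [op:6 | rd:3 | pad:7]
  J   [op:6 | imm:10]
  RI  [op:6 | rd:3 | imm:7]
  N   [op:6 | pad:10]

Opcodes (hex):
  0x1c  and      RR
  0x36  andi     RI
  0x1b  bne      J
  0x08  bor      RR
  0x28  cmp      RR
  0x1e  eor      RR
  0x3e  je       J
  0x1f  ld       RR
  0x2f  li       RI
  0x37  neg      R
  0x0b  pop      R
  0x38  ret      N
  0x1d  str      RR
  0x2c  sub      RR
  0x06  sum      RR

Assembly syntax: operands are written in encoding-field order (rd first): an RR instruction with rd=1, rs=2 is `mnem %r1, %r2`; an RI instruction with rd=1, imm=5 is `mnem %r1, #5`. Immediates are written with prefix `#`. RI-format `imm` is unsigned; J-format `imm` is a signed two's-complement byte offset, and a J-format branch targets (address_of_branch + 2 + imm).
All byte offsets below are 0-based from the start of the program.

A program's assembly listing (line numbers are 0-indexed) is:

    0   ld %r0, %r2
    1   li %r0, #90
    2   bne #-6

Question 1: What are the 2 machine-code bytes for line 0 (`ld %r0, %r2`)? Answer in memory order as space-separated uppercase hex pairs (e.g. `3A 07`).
20 7C

line 0 (ld): pack op=0x1f:6|rd=0:3|rs=2:3|pad=0:4 = 0x7c20; little→ 20 7c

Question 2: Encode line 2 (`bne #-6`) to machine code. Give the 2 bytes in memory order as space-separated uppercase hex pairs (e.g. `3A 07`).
FA 6F

2. bne fields op=0x1b:6|imm=-6:10 → word 6ffah → fa 6f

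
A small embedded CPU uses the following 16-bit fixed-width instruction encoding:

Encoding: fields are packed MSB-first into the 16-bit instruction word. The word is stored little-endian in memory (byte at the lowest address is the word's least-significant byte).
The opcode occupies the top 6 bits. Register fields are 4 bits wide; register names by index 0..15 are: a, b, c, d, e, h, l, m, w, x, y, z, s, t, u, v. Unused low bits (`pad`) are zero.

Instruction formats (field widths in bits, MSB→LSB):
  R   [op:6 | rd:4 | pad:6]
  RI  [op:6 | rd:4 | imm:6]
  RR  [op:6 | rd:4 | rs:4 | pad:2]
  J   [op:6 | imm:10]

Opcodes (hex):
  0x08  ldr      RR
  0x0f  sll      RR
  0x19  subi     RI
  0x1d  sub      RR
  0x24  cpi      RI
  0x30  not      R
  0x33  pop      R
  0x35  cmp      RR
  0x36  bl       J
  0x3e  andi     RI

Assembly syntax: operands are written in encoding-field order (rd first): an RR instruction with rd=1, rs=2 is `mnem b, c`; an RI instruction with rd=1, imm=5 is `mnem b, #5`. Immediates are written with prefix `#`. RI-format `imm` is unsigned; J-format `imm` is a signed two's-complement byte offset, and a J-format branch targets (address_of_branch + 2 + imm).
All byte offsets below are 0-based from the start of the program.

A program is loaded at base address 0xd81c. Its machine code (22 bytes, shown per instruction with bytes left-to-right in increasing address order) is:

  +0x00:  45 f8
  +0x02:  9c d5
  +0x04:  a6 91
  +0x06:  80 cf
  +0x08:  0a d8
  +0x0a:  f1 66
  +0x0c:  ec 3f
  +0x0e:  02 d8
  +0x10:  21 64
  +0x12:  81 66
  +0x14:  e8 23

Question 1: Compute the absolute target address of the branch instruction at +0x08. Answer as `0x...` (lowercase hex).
@+08  little-endian(0a d8) = 0xd80a
  opcode bits[15:10]=0x36: bl/J
  imm: (w>>0)&0x3ff=0xa → #10
  target = base 0xd81c + off 0x08 + 2 + imm 10 = 0xd830

0xd830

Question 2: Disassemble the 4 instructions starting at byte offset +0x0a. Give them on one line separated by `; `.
subi z, #49; sll v, z; bl #2; subi a, #33

off 0x0a: read f1 66 as little → 0x66f1
  opcode bits[15:10]=0x19: subi/RI
  [9:6] rd=11 = z
  [5:0] imm=49 = #49
off 0x0c: read ec 3f as little → 0x3fec
  opcode bits[15:10]=0xf: sll/RR
  [9:6] rd=15 = v
  [5:2] rs=11 = z
off 0x0e: read 02 d8 as little → 0xd802
  opcode bits[15:10]=0x36: bl/J
  [9:0] imm=2 = #2
off 0x10: read 21 64 as little → 0x6421
  opcode bits[15:10]=0x19: subi/RI
  [9:6] rd=0 = a
  [5:0] imm=33 = #33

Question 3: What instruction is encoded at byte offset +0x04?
cpi l, #38

+0x04: a6 91 ⇒ word 0x91a6 (little)
  op=0x91a6>>10=0x24 ⇒ cpi (RI)
  rd@[9:6]=0x6 ⇒ l
  imm@[5:0]=0x26 ⇒ #38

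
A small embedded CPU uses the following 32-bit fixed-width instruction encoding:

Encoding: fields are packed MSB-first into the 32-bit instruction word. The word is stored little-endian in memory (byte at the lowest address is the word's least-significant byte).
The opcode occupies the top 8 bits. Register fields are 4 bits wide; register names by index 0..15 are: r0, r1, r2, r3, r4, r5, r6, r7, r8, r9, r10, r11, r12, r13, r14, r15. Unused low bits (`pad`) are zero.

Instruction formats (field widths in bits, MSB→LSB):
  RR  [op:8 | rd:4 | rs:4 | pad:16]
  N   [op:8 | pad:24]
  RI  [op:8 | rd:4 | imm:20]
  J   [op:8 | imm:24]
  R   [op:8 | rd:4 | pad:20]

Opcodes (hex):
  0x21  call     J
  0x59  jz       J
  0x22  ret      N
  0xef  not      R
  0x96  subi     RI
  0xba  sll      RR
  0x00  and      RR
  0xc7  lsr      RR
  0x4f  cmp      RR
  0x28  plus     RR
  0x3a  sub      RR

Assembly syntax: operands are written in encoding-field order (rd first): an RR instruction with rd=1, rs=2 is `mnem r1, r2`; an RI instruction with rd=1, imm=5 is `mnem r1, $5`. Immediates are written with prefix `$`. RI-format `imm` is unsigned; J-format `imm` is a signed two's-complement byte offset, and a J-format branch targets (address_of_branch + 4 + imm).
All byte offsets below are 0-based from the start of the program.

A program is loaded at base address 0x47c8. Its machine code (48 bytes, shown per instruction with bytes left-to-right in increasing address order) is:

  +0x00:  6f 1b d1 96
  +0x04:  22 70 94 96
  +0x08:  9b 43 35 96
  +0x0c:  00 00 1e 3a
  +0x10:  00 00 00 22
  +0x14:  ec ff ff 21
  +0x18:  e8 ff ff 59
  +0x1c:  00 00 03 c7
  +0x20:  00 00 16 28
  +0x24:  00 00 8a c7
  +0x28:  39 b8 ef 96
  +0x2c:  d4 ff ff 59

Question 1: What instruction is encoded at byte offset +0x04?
subi r9, $290850

[04] 22 70 94 96 → 0x96947022
  top 8b → 0x96 → subi [RI]
  rd@[23:20]=0x9 ⇒ r9
  imm@[19:0]=0x47022 ⇒ $290850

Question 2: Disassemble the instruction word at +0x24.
@+24  little-endian(00 00 8a c7) = 0xc78a0000
  top 8b → 0xc7 → lsr [RR]
  [23:20] rd=8 = r8
  [19:16] rs=10 = r10

lsr r8, r10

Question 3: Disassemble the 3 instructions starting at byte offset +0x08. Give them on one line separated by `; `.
subi r3, $344987; sub r1, r14; ret

off 0x08: read 9b 43 35 96 as little → 0x9635439b
  opcode bits[31:24]=0x96: subi/RI
  rd: (w>>20)&0xf=0x3 → r3
  imm: (w>>0)&0xfffff=0x5439b → $344987
off 0x0c: read 00 00 1e 3a as little → 0x3a1e0000
  opcode bits[31:24]=0x3a: sub/RR
  rd: (w>>20)&0xf=0x1 → r1
  rs: (w>>16)&0xf=0xe → r14
off 0x10: read 00 00 00 22 as little → 0x22000000
  opcode bits[31:24]=0x22: ret/N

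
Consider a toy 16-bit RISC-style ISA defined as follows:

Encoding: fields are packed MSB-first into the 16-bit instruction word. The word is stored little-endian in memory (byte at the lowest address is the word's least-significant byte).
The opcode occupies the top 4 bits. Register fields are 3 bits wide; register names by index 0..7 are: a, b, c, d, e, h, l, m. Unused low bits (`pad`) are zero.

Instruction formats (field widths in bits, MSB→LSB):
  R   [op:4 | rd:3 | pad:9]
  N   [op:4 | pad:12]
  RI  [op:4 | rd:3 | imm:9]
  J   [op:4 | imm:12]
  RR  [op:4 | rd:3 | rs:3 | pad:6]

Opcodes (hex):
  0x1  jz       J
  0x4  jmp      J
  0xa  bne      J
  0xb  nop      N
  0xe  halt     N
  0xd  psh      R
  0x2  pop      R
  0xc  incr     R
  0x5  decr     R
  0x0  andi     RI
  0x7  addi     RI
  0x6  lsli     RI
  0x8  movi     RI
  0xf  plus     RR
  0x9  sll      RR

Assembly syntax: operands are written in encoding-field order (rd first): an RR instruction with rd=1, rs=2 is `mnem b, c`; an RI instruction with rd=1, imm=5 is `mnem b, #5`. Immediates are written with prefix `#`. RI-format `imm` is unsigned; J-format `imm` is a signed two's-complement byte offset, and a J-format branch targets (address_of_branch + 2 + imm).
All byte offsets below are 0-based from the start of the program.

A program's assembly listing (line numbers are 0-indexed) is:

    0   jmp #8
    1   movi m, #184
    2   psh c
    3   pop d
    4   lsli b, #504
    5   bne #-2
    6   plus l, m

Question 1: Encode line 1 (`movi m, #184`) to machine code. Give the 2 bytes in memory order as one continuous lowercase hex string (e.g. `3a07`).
b88e

line 1 (movi): pack op=0x8:4|rd=7:3|imm=184:9 = 0x8eb8; little→ b8 8e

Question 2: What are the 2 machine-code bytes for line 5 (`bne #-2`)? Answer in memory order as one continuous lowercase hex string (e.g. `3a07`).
L5: bne op=0xa:4|imm=-2:12 ⇒ 0xaffe ⇒ little fe af

feaf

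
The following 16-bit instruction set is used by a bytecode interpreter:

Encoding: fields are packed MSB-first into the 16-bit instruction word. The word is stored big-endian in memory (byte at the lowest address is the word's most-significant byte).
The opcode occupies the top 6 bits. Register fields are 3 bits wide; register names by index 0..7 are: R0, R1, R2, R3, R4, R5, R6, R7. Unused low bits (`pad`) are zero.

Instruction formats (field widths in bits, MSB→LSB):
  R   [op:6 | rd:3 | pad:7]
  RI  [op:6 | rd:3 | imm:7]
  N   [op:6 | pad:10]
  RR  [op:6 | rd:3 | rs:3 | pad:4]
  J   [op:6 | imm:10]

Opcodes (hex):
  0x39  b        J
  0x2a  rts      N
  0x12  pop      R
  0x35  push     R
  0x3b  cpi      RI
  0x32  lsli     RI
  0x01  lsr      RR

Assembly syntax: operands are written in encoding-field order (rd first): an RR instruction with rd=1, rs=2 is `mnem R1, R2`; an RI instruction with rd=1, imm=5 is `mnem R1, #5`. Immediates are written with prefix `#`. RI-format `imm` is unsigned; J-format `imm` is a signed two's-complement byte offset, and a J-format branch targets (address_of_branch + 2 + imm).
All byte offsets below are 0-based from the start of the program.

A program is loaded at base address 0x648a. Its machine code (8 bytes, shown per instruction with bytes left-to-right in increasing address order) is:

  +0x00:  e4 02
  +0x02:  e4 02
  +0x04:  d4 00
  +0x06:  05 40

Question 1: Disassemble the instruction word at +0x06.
lsr R2, R4

+0x06: 05 40 ⇒ word 0x0540 (big)
  op=0x0540>>10=0x1 ⇒ lsr (RR)
  rd: (w>>7)&0x7=0x2 → R2
  rs: (w>>4)&0x7=0x4 → R4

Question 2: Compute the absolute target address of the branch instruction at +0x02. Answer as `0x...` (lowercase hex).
0x6490

@+02  big-endian(e4 02) = 0xe402
  top 6b → 0x39 → b [J]
  [9:0] imm=2 = #2
  target = base 0x648a + off 0x02 + 2 + imm 2 = 0x6490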